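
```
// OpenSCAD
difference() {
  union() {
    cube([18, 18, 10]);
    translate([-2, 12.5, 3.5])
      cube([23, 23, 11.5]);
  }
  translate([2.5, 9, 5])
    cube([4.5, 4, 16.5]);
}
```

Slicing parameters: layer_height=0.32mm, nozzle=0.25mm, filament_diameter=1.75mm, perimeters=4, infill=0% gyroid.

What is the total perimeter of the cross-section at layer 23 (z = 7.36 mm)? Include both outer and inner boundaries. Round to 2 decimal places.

At z = 7.36 mm: the cube is present — its section is the full 18×18 rectangle (perimeter 72.00 mm); the cube at (-2, 12.5) (footprint 23×23) is included at this height (perimeter 92.00 mm); Combining (union): the regions partially overlap (shared area 99.00 mm²), so the edge portions inside another operand are dropped and the merged outline is re-measured after clipping — boundary = 117.00 mm; the 4.5×4 cube at (2.5, 9) contributes its full rectangle (perimeter 17.00 mm); Taking the first minus the rest: starting from that combined region, the 4.5×4 cube at (2.5, 9) lies wholly inside it (removes its full 18.00 mm² and its 17.00 mm outline becomes a hole wall) — boundary (outer + 1 inner loop) = 134.00 mm. Overall, the cross-section is one region with 1 hole. Total boundary length (outer + inner) = 134.00 mm.

134.00 mm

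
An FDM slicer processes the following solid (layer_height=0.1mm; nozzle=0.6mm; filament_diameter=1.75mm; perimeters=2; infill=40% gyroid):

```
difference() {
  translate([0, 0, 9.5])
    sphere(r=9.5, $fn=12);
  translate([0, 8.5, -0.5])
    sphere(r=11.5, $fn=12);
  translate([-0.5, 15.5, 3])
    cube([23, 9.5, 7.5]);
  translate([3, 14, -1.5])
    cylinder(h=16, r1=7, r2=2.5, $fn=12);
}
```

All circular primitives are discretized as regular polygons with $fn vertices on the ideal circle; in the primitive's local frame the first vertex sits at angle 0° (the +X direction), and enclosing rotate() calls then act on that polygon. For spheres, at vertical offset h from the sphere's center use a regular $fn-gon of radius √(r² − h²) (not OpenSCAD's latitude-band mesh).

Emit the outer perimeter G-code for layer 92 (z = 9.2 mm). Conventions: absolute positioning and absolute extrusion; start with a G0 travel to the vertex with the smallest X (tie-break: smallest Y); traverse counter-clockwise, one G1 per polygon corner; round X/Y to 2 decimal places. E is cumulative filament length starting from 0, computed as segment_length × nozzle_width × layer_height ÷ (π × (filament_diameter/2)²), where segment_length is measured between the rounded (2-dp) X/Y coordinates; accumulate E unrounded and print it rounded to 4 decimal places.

G0 X-9.50 Y0.00 Z9.20
G1 X-8.22 Y-4.75 E0.1227
G1 X-4.75 Y-8.22 E0.2451
G1 X0.00 Y-9.50 E0.3678
G1 X4.75 Y-8.22 E0.4906
G1 X8.22 Y-4.75 E0.6130
G1 X9.50 Y0.00 E0.7357
G1 X8.22 Y4.75 E0.8584
G1 X5.82 Y7.15 E0.9431
G1 X5.35 Y5.41 E0.9880
G1 X3.09 Y3.15 E1.0678
G1 X0.00 Y2.32 E1.1476
G1 X-3.09 Y3.15 E1.2274
G1 X-5.35 Y5.41 E1.3071
G1 X-5.82 Y7.15 E1.3521
G1 X-8.22 Y4.75 E1.4367
G1 X-9.50 Y0.00 E1.5595

At z = 9.2 mm: the sphere: section is a regular 12-gon, circumradius = √(r²−h²) = √(9.5²−0.3²) = 9.495; the sphere at (0, 8.5): section is a regular 12-gon, circumradius = √(r²−h²) = √(11.5²−9.7²) = 6.177; the cube at (-0.5, 15.5) (footprint 23×9.5) is included at this height; the cone at (3, 14) (r1=7→r2=2.5) has section circumradius 3.991 here — a regular 12-gon; After the difference (first − rest): starting from the r=9.5 sphere, the r=11.5 sphere at (0, 8.5) partially overlaps it — only the 58.43 mm² overlap (of its 114.48 mm²) is removed, clipping the outline; the 23×9.5 cube at (-0.5, 15.5) misses the remaining region (no effect); the cone at (3, 14) misses the remaining region (no effect) — 1 connected region. The outline is a single polygon with 16 vertices. Extrusion per mm of travel: 0.6 × 0.1 / (π × 0.875²) = 0.024945. Accumulating E over each segment gives final E = 1.5595.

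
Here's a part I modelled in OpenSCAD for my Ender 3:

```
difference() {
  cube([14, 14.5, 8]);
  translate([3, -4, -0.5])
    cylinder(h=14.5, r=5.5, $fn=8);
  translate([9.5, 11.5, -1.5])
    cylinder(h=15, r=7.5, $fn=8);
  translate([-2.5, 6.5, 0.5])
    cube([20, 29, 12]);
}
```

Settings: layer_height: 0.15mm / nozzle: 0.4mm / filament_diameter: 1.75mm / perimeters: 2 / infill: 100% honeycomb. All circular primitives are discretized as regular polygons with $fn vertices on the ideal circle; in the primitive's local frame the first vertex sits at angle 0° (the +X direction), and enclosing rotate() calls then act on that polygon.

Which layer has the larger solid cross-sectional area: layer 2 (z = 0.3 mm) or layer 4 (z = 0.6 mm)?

layer 2 (z = 0.3 mm)

Layer 2 (z = 0.3): the cube (footprint 14×14.5) is included at this height (area 203.00 mm²); the r=5.5 cylinder at (3, -4) gives a regular 8-gon of circumradius 5.5 (constant along its height) (area = (8/2)·5.500²·sin(360°/8) = 85.56 mm²); the r=7.5 cylinder at (9.5, 11.5) gives a regular 8-gon of circumradius 7.5 (constant along its height) (area = (8/2)·7.500²·sin(360°/8) = 159.10 mm²); the cube at (-2.5, 6.5) is absent (z outside [0.5, 12.5]); After the difference (first − rest): starting from the 14×14.5 cube (203.00 mm²), the r=5.5 cylinder at (3, -4) partially overlaps it — only the 5.35 mm² overlap (of its 85.56 mm²) is removed, clipping the outline; the r=7.5 cylinder at (9.5, 11.5) partially overlaps it — only the 103.47 mm² overlap (of its 159.10 mm²) is removed, clipping the outline — area = 94.18 mm². So its area = 94.18 mm². Layer 4 (z = 0.6): the cube (footprint 14×14.5) is included at this height (area 203.00 mm²); the cylinder at (3, -4): section is a regular 8-gon, circumradius r=5.5 (area = (8/2)·5.500²·sin(360°/8) = 85.56 mm²); the cylinder at (9.5, 11.5): section is a regular 8-gon, circumradius r=7.5 (area = (8/2)·7.500²·sin(360°/8) = 159.10 mm²); the 20×29 cube at (-2.5, 6.5) contributes its full rectangle (area 580.00 mm²); Taking the first minus the rest: starting from the 14×14.5 cube (203.00 mm²), the r=5.5 cylinder at (3, -4) partially overlaps it — only the 5.35 mm² overlap (of its 85.56 mm²) is removed, clipping the outline; the r=7.5 cylinder at (9.5, 11.5) partially overlaps it — only the 103.47 mm² overlap (of its 159.10 mm²) is removed, clipping the outline; the 20×29 cube at (-2.5, 6.5) partially overlaps it — only the 23.04 mm² overlap (of its 580.00 mm²) is removed, clipping the outline — area = 71.14 mm². So its area = 71.14 mm². Layer 2 is larger (94.18 vs 71.14 mm²).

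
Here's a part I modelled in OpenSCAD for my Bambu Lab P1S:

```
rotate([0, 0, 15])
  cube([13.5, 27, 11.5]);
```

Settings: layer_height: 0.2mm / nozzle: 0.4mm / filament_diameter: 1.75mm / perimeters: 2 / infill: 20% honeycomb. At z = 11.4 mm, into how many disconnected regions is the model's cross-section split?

1

At z = 11.4 mm: the cube (footprint 13.5×27) is included at this height; (rotated 15° about Z; rotation is an isometry so areas/perimeters/island counts are preserved). The result has 1 disconnected region.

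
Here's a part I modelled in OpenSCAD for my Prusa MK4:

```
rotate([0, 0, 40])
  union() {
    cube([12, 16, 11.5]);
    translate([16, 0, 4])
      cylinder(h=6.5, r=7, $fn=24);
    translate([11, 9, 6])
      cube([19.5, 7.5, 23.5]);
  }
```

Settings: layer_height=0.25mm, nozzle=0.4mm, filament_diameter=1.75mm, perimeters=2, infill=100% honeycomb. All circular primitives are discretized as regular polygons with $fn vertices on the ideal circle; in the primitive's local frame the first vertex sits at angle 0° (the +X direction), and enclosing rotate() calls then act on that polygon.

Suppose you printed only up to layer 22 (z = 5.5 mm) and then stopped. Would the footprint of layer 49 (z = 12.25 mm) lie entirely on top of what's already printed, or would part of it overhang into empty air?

part overhangs

Compare the two slices. At z = 5.5: the cube (footprint 12×16) is included at this height (area 192.00 mm²); the r=7 cylinder at (16, 0) contributes a regular 24-gon of circumradius 7 (area = (24/2)·7.000²·sin(360°/24) = 152.19 mm²); the cube at (11, 9) is absent (z outside [6, 29.5]); Merging all regions: the regions partially overlap — summed areas 344.19 mm² minus the doubly-counted overlap 11.82 mm² gives 332.37 mm² — area = 332.37 mm²; (rotated 40° about Z; rotation is an isometry so areas/perimeters/island counts are preserved). At z = 12.25: the cube does not reach this height (z outside [0, 11.5]); the cylinder at (16, 0) does not reach this height (z outside [4, 10.5]); the cube at (11, 9) (footprint 19.5×7.5) is included at this height (area 146.25 mm²); Merging all regions: only the 19.5×7.5 cube at (11, 9) is present, so the union is just that shape — area = 146.25 mm²; (whole slice rotated 40° about Z — lengths, areas and connectivity unchanged). Checking containment: at z = 12.25 the cross-section extends beyond the z = 5.5 cross-section by about 139.25 mm².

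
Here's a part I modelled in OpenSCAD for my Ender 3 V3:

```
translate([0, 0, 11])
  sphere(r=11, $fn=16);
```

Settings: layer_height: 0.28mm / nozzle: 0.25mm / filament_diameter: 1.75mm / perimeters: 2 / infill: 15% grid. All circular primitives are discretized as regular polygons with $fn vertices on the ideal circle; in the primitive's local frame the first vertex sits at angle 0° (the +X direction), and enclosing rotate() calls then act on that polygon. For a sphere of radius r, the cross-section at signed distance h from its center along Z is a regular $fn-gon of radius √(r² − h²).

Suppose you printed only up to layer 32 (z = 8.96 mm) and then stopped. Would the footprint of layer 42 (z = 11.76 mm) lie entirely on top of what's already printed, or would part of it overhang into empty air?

part overhangs

Compare the two slices. At z = 8.96: the sphere: section is a regular 16-gon, circumradius = √(r²−h²) = √(11²−2.04²) = 10.809 (area = (16/2)·10.809²·sin(360°/16) = 357.70 mm²). At z = 11.76: the r=11 sphere contributes a regular 16-gon of circumradius √(11²−0.76²) = 10.974 (area = (16/2)·10.974²·sin(360°/16) = 368.67 mm²). Checking containment: at z = 11.76 the cross-section extends beyond the z = 8.96 cross-section by about 10.97 mm².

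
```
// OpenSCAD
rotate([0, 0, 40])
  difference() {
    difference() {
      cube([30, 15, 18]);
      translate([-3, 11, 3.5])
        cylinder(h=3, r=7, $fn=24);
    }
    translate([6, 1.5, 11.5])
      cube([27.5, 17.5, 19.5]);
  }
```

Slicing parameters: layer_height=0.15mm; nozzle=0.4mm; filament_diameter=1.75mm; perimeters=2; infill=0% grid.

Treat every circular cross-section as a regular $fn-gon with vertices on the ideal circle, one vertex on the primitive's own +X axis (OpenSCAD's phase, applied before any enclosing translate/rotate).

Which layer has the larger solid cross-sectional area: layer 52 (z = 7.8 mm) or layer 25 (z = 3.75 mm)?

Layer 52 (z = 7.8): the 30×15 cube contributes its full rectangle (area 450.00 mm²); the cylinder at (-3, 11) is absent (z outside [3.5, 6.5]); After the difference (first − rest): none of the subtracted shapes is present at this height, so the 30×15 cube is unchanged — area = 450.00 mm²; the cube at (6, 1.5) does not reach this height (z outside [11.5, 31]); After the difference (first − rest): none of the subtracted shapes is present at this height, so the result so far is unchanged — area = 450.00 mm²; (rotated 40° about Z; rotation is an isometry so areas/perimeters/island counts are preserved). So its area = 450.00 mm². Layer 25 (z = 3.75): the cube is present — its section is the full 30×15 rectangle (area 450.00 mm²); the r=7 cylinder at (-3, 11) gives a regular 24-gon of circumradius 7 (constant along its height) (area = (24/2)·7.000²·sin(360°/24) = 152.19 mm²); After the difference (first − rest): starting from the 30×15 cube (450.00 mm²), the r=7 cylinder at (-3, 11) partially overlaps it — only the 32.06 mm² overlap (of its 152.19 mm²) is removed, clipping the outline — area = 417.94 mm²; the cube at (6, 1.5) does not reach this height (z outside [11.5, 31]); After the difference (first − rest): none of the subtracted shapes is present at this height, so the result so far is unchanged — area = 417.94 mm²; (rotated 40° about Z; rotation is an isometry so areas/perimeters/island counts are preserved). So its area = 417.94 mm². Layer 52 is larger (450.00 vs 417.94 mm²).

layer 52 (z = 7.8 mm)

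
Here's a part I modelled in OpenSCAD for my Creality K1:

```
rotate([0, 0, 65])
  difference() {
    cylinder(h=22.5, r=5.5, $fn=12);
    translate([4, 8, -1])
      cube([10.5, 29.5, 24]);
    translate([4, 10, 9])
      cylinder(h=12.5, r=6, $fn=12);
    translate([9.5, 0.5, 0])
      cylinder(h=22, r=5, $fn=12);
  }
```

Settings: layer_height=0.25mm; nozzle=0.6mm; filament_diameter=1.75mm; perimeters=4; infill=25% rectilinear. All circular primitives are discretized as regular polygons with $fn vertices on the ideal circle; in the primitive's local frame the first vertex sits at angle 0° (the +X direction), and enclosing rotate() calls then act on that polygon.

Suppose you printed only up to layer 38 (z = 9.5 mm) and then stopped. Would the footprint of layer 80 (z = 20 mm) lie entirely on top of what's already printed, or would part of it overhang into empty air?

Compare the two slices. At z = 9.5: the cylinder: section is a regular 12-gon, circumradius r=5.5 (area = (12/2)·5.500²·sin(360°/12) = 90.75 mm²); the 10.5×29.5 cube at (4, 8) contributes its full rectangle (area 309.75 mm²); the r=6 cylinder at (4, 10) contributes a regular 12-gon of circumradius 6 (area = (12/2)·6.000²·sin(360°/12) = 108.00 mm²); the cylinder at (9.5, 0.5): section is a regular 12-gon, circumradius r=5 (area = (12/2)·5.000²·sin(360°/12) = 75.00 mm²); After the difference (first − rest): starting from the r=5.5 cylinder (90.75 mm²), the 10.5×29.5 cube at (4, 8) misses the remaining region (no effect); the r=6 cylinder at (4, 10) partially overlaps it — only the 1.00 mm² overlap (of its 108.00 mm²) is removed, clipping the outline; the r=5 cylinder at (9.5, 0.5) partially overlaps it — only the 1.83 mm² overlap (of its 75.00 mm²) is removed, clipping the outline — area = 87.92 mm²; (whole slice rotated 65° about Z — lengths, areas and connectivity unchanged). At z = 20: the r=5.5 cylinder contributes a regular 12-gon of circumradius 5.5 (area = (12/2)·5.500²·sin(360°/12) = 90.75 mm²); the cube at (4, 8) (footprint 10.5×29.5) is included at this height (area 309.75 mm²); the r=6 cylinder at (4, 10) gives a regular 12-gon of circumradius 6 (constant along its height) (area = (12/2)·6.000²·sin(360°/12) = 108.00 mm²); the cylinder at (9.5, 0.5): section is a regular 12-gon, circumradius r=5 (area = (12/2)·5.000²·sin(360°/12) = 75.00 mm²); After the difference (first − rest): starting from the r=5.5 cylinder (90.75 mm²), the 10.5×29.5 cube at (4, 8) misses the remaining region (no effect); the r=6 cylinder at (4, 10) partially overlaps it — only the 1.00 mm² overlap (of its 108.00 mm²) is removed, clipping the outline; the r=5 cylinder at (9.5, 0.5) partially overlaps it — only the 1.83 mm² overlap (of its 75.00 mm²) is removed, clipping the outline — area = 87.92 mm²; (rotated 65° about Z; rotation is an isometry so areas/perimeters/island counts are preserved). Checking containment: the cross-section at z = 20 is a subset of the cross-section at z = 9.5.

entirely on top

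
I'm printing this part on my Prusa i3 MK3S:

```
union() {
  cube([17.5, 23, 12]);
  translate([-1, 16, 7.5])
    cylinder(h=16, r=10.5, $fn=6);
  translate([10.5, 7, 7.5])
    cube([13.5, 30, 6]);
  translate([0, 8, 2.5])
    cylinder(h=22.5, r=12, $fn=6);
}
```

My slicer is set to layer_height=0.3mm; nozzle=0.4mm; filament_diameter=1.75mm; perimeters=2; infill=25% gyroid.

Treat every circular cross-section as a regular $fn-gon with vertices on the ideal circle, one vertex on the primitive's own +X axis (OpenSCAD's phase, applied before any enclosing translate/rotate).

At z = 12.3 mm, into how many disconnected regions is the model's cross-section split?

1

At z = 12.3 mm: the cube does not reach this height (z outside [0, 12]); the cylinder at (-1, 16): section is a regular 6-gon, circumradius r=10.5; the cube at (10.5, 7) (footprint 13.5×30) is included at this height; the r=12 cylinder at (0, 8) contributes a regular 6-gon of circumradius 12; Merging all regions: the regions partially overlap (shared area 169.10 mm²), so overlapping operands fuse into one piece — 1 connected region. The result has 1 disconnected region.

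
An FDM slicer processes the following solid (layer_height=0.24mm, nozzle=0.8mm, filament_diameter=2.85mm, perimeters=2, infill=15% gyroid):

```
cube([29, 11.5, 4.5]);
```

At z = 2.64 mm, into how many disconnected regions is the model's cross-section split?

1

At z = 2.64 mm: the cube is present — its section is the full 29×11.5 rectangle. The result has 1 disconnected region.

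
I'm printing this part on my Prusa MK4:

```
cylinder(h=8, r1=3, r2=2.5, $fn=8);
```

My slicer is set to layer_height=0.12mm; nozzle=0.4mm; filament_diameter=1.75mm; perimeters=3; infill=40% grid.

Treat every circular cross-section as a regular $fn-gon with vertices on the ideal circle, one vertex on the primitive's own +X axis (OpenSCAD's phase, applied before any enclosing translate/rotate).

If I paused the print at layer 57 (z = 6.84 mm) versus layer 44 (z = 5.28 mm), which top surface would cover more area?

Layer 57 (z = 6.84): the cone contributes a regular 8-gon of circumradius 2.572 (interpolated between r1=3 and r2=2.5 at t=0.855) (area = (8/2)·2.572²·sin(360°/8) = 18.72 mm²). So its area = 18.72 mm². Layer 44 (z = 5.28): the cone contributes a regular 8-gon of circumradius 2.670 (interpolated between r1=3 and r2=2.5 at t=0.660) (area = (8/2)·2.670²·sin(360°/8) = 20.16 mm²). So its area = 20.16 mm². Layer 44 is larger (20.16 vs 18.72 mm²).

layer 44 (z = 5.28 mm)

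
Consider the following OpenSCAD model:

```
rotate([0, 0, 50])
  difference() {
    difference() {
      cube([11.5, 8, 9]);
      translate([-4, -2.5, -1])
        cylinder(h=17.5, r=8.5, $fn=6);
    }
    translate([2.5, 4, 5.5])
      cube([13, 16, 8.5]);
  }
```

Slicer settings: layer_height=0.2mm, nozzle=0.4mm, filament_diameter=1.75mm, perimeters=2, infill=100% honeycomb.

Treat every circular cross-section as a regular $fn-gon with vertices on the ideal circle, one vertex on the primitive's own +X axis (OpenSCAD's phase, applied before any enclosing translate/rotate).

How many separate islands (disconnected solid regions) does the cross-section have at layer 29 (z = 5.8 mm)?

1

At z = 5.8 mm: the cube (footprint 11.5×8) is included at this height; the r=8.5 cylinder at (-4, -2.5) contributes a regular 6-gon of circumradius 8.5; After the difference (first − rest): starting from the 11.5×8 cube, the r=8.5 cylinder at (-4, -2.5) partially overlaps it — only the 8.04 mm² overlap (of its 187.71 mm²) is removed, clipping the outline — 1 connected region; the 13×16 cube at (2.5, 4) contributes its full rectangle; Taking the first minus the rest: starting from that combined region, the 13×16 cube at (2.5, 4) partially overlaps it — only the 36.00 mm² overlap (of its 208.00 mm²) is removed, clipping the outline — 1 connected region; (whole slice rotated 50° about Z — lengths, areas and connectivity unchanged). Overall, the cross-section is a single solid region. Island count = 1.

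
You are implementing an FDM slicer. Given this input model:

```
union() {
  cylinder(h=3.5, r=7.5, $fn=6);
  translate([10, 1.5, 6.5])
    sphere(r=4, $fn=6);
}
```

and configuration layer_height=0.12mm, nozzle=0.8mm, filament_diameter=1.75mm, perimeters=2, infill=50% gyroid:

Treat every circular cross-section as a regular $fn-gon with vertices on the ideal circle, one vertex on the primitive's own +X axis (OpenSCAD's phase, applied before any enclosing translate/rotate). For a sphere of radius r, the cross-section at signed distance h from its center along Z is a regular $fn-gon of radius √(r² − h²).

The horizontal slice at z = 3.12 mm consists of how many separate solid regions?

At z = 3.12 mm: the cylinder: section is a regular 6-gon, circumradius r=7.5; the sphere at (10, 1.5): section is a regular 6-gon, circumradius = √(r²−h²) = √(4²−3.38²) = 2.139; Combining (union): the 2 present regions are separate (no shared area or edge), so areas and boundary lengths simply add and each stays a separate island — 2 connected regions. The result has 2 disconnected regions.

2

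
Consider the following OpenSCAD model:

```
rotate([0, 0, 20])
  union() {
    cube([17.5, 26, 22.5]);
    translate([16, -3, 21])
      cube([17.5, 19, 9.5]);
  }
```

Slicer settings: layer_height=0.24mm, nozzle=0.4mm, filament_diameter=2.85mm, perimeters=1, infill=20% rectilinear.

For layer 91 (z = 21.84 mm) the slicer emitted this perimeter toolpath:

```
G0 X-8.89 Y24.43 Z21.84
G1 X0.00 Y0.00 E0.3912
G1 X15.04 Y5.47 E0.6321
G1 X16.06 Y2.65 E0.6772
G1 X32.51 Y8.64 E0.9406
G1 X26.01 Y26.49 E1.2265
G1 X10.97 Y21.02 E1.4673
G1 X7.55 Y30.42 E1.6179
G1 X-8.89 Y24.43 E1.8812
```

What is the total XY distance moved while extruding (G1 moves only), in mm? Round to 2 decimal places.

125.01 mm

Sum the Euclidean lengths of each G1 segment: total = 125.01 mm.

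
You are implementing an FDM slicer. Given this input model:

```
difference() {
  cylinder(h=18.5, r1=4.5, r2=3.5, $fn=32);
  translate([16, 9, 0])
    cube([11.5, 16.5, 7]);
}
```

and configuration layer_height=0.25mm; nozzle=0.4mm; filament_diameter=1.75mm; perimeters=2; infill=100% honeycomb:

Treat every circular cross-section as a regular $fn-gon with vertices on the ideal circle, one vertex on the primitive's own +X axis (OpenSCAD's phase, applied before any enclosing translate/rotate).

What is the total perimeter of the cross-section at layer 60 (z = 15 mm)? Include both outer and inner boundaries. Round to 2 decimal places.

23.14 mm

At z = 15 mm: the cone contributes a regular 32-gon of circumradius 3.689 (interpolated between r1=4.5 and r2=3.5 at t=0.811) (perimeter = 2·32·3.689·sin(180°/32) = 23.14 mm); the cube at (16, 9) is absent (z outside [0, 7]); After the difference (first − rest): none of the subtracted shapes is present at this height, so the cone is unchanged — boundary = 23.14 mm. Overall, the cross-section is a single solid region. Total boundary length (outer) = 23.14 mm.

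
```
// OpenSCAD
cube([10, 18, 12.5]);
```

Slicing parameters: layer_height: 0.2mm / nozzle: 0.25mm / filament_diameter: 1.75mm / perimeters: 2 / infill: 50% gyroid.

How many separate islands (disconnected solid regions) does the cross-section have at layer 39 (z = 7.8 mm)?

1

At z = 7.8 mm: the 10×18 cube contributes its full rectangle. Overall, the cross-section is a single solid region. Island count = 1.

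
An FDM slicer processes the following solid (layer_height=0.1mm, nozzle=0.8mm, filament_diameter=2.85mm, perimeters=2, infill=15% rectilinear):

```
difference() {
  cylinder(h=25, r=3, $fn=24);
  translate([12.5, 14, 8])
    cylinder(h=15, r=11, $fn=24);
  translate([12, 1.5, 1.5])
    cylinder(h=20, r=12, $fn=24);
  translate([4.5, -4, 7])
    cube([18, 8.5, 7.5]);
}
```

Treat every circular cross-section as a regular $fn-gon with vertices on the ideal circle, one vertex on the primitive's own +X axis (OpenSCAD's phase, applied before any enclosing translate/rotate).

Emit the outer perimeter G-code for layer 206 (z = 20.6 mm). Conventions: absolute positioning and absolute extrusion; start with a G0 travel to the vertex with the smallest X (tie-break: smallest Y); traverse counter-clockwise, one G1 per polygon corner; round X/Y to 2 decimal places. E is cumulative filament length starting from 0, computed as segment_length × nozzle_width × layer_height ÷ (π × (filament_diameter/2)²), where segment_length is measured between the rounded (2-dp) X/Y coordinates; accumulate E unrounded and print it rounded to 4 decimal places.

G0 X-3.00 Y0.00 Z20.60
G1 X-2.90 Y-0.78 E0.0099
G1 X-2.60 Y-1.50 E0.0196
G1 X-2.12 Y-2.12 E0.0295
G1 X-1.50 Y-2.60 E0.0393
G1 X-0.78 Y-2.90 E0.0491
G1 X0.00 Y-3.00 E0.0590
G1 X0.78 Y-2.90 E0.0688
G1 X0.92 Y-2.84 E0.0707
G1 X0.41 Y-1.61 E0.0874
G1 X0.00 Y1.50 E0.1268
G1 X0.19 Y2.97 E0.1453
G1 X0.00 Y3.00 E0.1478
G1 X-0.78 Y2.90 E0.1576
G1 X-1.50 Y2.60 E0.1674
G1 X-2.12 Y2.12 E0.1772
G1 X-2.60 Y1.50 E0.1871
G1 X-2.90 Y0.78 E0.1968
G1 X-3.00 Y0.00 E0.2067

At z = 20.6 mm: the cylinder: section is a regular 24-gon, circumradius r=3; the cylinder at (12.5, 14): section is a regular 24-gon, circumradius r=11; the r=12 cylinder at (12, 1.5) contributes a regular 24-gon of circumradius 12; the cube at (4.5, -4) is not intersected at this z (z outside [7, 14.5]); Subtracting the remaining from the first: starting from the r=3 cylinder, the r=11 cylinder at (12.5, 14) misses the remaining region (no effect); the r=12 cylinder at (12, 1.5) partially overlaps it — only the 12.29 mm² overlap (of its 447.24 mm²) is removed, clipping the outline — 1 connected region. The outline is a single polygon with 18 vertices. Extrusion per mm of travel: 0.8 × 0.1 / (π × 1.425²) = 0.012540. Accumulating E over each segment gives final E = 0.2067.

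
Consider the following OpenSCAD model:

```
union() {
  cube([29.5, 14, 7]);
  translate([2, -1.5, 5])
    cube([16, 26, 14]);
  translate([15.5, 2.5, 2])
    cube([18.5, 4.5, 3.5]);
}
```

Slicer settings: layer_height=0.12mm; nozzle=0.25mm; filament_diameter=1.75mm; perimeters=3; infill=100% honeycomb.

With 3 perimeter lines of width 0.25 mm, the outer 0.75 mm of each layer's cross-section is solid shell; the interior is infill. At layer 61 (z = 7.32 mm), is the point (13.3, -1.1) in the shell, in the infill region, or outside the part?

shell

At z = 7.32 mm: the cube is not intersected at this z (z outside [0, 7]); the cube at (2, -1.5) is present — its section is the full 16×26 rectangle; the cube at (15.5, 2.5) does not reach this height (z outside [2, 5.5]); Combining (union): only the 16×26 cube at (2, -1.5) is present, so the union is just that shape — 1 connected region. Overall, the cross-section is a single solid region. The nearest boundary edge runs (2.00, -1.50)→(18.00, -1.50); distance from the point to it = 0.40 mm. The point is inside the cross-section, 0.40 mm from the nearest boundary — within the 0.75 mm shell band (3 × 0.25).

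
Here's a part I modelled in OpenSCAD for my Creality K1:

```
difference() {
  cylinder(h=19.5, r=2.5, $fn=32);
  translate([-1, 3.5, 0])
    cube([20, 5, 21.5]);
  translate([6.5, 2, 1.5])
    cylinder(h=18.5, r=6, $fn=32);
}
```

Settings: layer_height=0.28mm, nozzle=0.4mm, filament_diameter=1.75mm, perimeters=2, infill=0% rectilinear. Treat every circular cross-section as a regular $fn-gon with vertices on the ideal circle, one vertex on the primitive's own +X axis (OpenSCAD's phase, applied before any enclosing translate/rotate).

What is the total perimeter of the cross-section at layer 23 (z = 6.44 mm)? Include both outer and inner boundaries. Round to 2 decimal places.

At z = 6.44 mm: the cylinder: section is a regular 32-gon, circumradius r=2.5 (perimeter = 2·32·2.500·sin(180°/32) = 15.68 mm); the cube at (-1, 3.5) is present — its section is the full 20×5 rectangle (perimeter 50.00 mm); the r=6 cylinder at (6.5, 2) contributes a regular 32-gon of circumradius 6 (perimeter = 2·32·6.000·sin(180°/32) = 37.64 mm); Taking the first minus the rest: starting from the r=2.5 cylinder, the 20×5 cube at (-1, 3.5) misses the remaining region (no effect); the r=6 cylinder at (6.5, 2) partially overlaps it — only the 5.08 mm² overlap (of its 112.37 mm²) is removed, clipping the outline — boundary = 14.88 mm. Overall, the cross-section is a single solid region. Total boundary length (outer) = 14.88 mm.

14.88 mm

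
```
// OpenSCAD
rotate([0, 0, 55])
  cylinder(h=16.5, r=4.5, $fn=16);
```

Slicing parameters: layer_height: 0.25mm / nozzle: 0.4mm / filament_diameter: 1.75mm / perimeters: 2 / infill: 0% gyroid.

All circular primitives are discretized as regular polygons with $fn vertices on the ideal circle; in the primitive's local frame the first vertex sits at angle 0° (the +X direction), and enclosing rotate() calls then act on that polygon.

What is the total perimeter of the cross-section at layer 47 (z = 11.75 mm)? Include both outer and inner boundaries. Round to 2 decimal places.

At z = 11.75 mm: the cylinder: section is a regular 16-gon, circumradius r=4.5 (perimeter = 2·16·4.500·sin(180°/16) = 28.09 mm); (whole slice rotated 55° about Z — lengths, areas and connectivity unchanged). Overall, the cross-section is a single solid region. Total boundary length (outer) = 28.09 mm.

28.09 mm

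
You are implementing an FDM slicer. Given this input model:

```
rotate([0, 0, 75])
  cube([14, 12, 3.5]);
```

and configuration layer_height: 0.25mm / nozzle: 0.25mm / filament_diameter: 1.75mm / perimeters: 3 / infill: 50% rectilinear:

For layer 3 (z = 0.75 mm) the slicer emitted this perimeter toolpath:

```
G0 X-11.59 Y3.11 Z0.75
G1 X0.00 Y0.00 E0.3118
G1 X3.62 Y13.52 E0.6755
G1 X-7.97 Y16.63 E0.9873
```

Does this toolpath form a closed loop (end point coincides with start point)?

Start point (G0): (-11.59, 3.11). End point (last G1): the path does not return to the start — open.

no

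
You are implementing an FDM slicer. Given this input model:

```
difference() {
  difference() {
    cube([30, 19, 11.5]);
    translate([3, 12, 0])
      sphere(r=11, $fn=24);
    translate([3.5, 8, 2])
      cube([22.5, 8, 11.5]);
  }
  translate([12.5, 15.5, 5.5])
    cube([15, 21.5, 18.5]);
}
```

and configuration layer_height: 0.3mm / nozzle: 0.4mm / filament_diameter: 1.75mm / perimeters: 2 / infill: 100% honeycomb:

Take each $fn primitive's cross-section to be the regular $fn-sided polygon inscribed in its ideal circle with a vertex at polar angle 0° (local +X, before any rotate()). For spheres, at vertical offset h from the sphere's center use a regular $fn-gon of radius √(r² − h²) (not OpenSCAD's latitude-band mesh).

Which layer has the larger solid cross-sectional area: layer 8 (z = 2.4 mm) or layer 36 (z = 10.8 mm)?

layer 36 (z = 10.8 mm)

Layer 8 (z = 2.4): the 30×19 cube contributes its full rectangle (area 570.00 mm²); the r=11 sphere at (3, 12) slices to a regular 24-gon of circumradius 10.735 (√(r²−h²) with h=2.4 from center) (area = (24/2)·10.735²·sin(360°/24) = 357.92 mm²); the cube at (3.5, 8) is present — its section is the full 22.5×8 rectangle (area 180.00 mm²); Subtracting the remaining from the first: starting from the 30×19 cube (570.00 mm²), the r=11 sphere at (3, 12) partially overlaps it — only the 211.02 mm² overlap (of its 357.92 mm²) is removed, clipping the outline; the 22.5×8 cube at (3.5, 8) partially overlaps it — only the 100.65 mm² overlap (of its 180.00 mm²) is removed, clipping the outline — area = 258.34 mm²; the cube at (12.5, 15.5) does not reach this height (z outside [5.5, 24]); Taking the first minus the rest: none of the subtracted shapes is present at this height, so the result so far is unchanged — area = 258.34 mm². So its area = 258.34 mm². Layer 36 (z = 10.8): the cube (footprint 30×19) is included at this height (area 570.00 mm²); the r=11 sphere at (3, 12) slices to a regular 24-gon of circumradius 2.088 (√(r²−h²) with h=10.8 from center) (area = (24/2)·2.088²·sin(360°/24) = 13.54 mm²); the cube at (3.5, 8) is present — its section is the full 22.5×8 rectangle (area 180.00 mm²); After the difference (first − rest): starting from the 30×19 cube (570.00 mm²), the r=11 sphere at (3, 12) lies wholly inside it (removes its full 13.54 mm² and its 13.08 mm outline becomes a hole wall); the 22.5×8 cube at (3.5, 8) partially overlaps it — only the 175.28 mm² overlap (of its 180.00 mm²) is removed, clipping the outline — area = 381.17 mm²; the cube at (12.5, 15.5) (footprint 15×21.5) is included at this height (area 322.50 mm²); After the difference (first − rest): starting from the result so far (381.17 mm²), the 15×21.5 cube at (12.5, 15.5) partially overlaps it — only the 45.75 mm² overlap (of its 322.50 mm²) is removed, clipping the outline — area = 335.42 mm². So its area = 335.42 mm². Layer 36 is larger (335.42 vs 258.34 mm²).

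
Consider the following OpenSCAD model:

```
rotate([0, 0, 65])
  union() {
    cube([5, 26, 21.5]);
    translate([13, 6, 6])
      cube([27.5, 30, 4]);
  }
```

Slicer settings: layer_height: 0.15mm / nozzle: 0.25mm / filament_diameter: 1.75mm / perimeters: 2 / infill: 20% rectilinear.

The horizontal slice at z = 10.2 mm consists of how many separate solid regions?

1

At z = 10.2 mm: the cube is present — its section is the full 5×26 rectangle; the cube at (13, 6) does not reach this height (z outside [6, 10]); Taking the union: only the 5×26 cube is present, so the union is just that shape — 1 connected region; (whole slice rotated 65° about Z — lengths, areas and connectivity unchanged). The result has 1 disconnected region.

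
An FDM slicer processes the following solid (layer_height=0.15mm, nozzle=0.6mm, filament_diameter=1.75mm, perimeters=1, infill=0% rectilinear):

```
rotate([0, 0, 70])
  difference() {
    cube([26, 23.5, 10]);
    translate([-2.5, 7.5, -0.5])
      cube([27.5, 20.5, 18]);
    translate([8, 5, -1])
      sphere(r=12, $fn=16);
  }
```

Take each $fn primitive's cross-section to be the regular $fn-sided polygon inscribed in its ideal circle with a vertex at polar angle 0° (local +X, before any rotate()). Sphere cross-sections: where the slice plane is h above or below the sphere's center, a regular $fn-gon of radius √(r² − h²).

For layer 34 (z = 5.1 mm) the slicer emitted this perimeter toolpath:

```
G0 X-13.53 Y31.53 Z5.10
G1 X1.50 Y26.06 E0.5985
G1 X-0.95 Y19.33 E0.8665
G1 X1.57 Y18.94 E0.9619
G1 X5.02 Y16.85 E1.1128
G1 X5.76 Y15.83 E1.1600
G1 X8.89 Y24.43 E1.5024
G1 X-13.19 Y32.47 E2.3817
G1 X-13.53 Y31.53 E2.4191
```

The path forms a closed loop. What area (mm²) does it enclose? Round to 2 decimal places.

76.81 mm²

Apply the shoelace formula to the sequence of (X, Y) vertices; enclosed area = 76.81 mm².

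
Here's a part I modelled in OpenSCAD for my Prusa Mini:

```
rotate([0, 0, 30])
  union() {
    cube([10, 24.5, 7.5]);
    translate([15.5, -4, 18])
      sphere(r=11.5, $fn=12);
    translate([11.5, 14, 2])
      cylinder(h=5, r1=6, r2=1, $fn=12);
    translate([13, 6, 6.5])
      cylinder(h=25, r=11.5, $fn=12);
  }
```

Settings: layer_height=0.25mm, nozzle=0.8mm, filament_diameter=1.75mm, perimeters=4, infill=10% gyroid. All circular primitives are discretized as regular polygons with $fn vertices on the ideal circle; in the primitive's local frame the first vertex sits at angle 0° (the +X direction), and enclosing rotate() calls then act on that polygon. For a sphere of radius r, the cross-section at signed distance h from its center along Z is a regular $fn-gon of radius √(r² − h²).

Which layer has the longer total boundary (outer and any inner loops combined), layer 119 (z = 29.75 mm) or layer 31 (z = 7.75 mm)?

Layer 119 (z = 29.75): the cube is absent (z outside [0, 7.5]); the sphere at (15.5, -4) is not intersected at this z (|z−center|=11.750 > r=11.5); the cone at (11.5, 14) is not intersected at this z (z outside [2, 7]); the r=11.5 cylinder at (13, 6) gives a regular 12-gon of circumradius 11.5 (constant along its height) (perimeter = 2·12·11.500·sin(180°/12) = 71.43 mm); Merging all regions: only the r=11.5 cylinder at (13, 6) is present, so the union is just that shape — boundary = 71.43 mm; (whole slice rotated 30° about Z — lengths, areas and connectivity unchanged). So its perimeter = 71.43 mm. Layer 31 (z = 7.75): the cube is absent (z outside [0, 7.5]); the sphere at (15.5, -4): section is a regular 12-gon, circumradius = √(r²−h²) = √(11.5²−10.25²) = 5.214 (perimeter = 2·12·5.214·sin(180°/12) = 32.39 mm); the cone at (11.5, 14) is not intersected at this z (z outside [2, 7]); the r=11.5 cylinder at (13, 6) contributes a regular 12-gon of circumradius 11.5 (perimeter = 2·12·11.500·sin(180°/12) = 71.43 mm); Combining (union): the regions partially overlap (shared area 46.39 mm²), so the edge portions inside another operand are dropped and the merged outline is re-measured after clipping — boundary = 77.69 mm; (rotated 30° about Z; rotation is an isometry so areas/perimeters/island counts are preserved). So its perimeter = 77.69 mm. Layer 31 is larger (77.69 vs 71.43 mm).

layer 31 (z = 7.75 mm)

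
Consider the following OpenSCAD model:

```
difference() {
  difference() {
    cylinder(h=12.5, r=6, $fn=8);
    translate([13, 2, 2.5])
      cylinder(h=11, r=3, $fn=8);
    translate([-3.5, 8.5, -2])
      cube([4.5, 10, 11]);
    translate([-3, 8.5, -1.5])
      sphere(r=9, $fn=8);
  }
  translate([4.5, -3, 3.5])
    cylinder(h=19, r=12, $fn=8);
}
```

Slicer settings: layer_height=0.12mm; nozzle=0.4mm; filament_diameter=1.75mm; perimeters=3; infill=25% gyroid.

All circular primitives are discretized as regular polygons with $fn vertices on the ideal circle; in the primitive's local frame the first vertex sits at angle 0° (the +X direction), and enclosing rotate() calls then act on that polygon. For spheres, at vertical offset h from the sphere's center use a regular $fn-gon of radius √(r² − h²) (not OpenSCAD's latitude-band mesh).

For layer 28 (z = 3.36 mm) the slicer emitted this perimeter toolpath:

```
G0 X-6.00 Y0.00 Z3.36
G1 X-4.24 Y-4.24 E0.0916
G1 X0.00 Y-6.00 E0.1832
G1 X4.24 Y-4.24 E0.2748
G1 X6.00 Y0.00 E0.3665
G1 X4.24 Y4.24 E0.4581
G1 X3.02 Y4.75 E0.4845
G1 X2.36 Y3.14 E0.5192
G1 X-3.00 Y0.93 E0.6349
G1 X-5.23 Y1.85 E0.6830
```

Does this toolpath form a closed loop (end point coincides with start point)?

Start point (G0): (-6.00, 0.00). End point (last G1): the path does not return to the start — open.

no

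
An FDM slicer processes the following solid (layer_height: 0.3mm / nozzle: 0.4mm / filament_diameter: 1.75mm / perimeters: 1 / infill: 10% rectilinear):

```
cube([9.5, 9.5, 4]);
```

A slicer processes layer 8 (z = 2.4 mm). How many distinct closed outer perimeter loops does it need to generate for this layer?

At z = 2.4 mm: the cube is present — its section is the full 9.5×9.5 rectangle. The result has 1 disconnected region.

1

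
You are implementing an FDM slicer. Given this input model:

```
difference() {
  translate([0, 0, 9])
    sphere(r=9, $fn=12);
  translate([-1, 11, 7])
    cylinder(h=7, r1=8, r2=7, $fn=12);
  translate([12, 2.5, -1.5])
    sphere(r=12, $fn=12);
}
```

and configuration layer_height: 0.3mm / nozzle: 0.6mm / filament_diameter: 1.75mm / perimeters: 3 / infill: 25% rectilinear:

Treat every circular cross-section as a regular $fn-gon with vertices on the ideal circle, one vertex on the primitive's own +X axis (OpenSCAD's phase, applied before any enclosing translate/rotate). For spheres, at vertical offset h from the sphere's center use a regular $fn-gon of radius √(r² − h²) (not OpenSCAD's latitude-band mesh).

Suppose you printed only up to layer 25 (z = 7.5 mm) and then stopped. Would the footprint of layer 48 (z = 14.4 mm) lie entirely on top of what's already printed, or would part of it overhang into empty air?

Compare the two slices. At z = 7.5: the r=9 sphere contributes a regular 12-gon of circumradius √(9²−1.5²) = 8.874 (area = (12/2)·8.874²·sin(360°/12) = 236.25 mm²); the cone at (-1, 11): at t=0.071 of its height the radius interpolates to r₁+(r₂−r₁)t = 7.929, giving a regular 12-gon of that circumradius (area = (12/2)·7.929²·sin(360°/12) = 188.59 mm²); the r=12 sphere at (12, 2.5) slices to a regular 12-gon of circumradius 7.937 (√(r²−h²) with h=9 from center) (area = (12/2)·7.937²·sin(360°/12) = 189.00 mm²); Subtracting the remaining from the first: starting from the r=9 sphere (236.25 mm²), the cone at (-1, 11) partially overlaps it — only the 45.02 mm² overlap (of its 188.59 mm²) is removed, clipping the outline; the r=12 sphere at (12, 2.5) partially overlaps it — only the 31.01 mm² overlap (of its 189.00 mm²) is removed, clipping the outline — area = 160.22 mm². At z = 14.4: the r=9 sphere slices to a regular 12-gon of circumradius 7.200 (√(r²−h²) with h=5.4 from center) (area = (12/2)·7.200²·sin(360°/12) = 155.52 mm²); the cone at (-1, 11) is absent (z outside [7, 14]); the sphere at (12, 2.5) is absent (|z−center|=15.900 > r=12); After the difference (first − rest): none of the subtracted shapes is present at this height, so the r=9 sphere is unchanged — area = 155.52 mm². Checking containment: at z = 14.4 the cross-section extends beyond the z = 7.5 cross-section by about 39.33 mm².

part overhangs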